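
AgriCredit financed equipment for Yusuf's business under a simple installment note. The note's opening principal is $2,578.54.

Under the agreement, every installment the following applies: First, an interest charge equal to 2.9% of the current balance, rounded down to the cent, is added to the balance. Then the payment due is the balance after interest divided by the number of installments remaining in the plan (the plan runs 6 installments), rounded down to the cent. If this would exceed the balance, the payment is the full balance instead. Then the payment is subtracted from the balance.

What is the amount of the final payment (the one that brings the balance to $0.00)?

# | Opening | Interest | Payment | End bal
1 | $2,578.54 | $74.77 | $442.21 | $2,211.10
2 | $2,211.10 | $64.12 | $455.04 | $1,820.18
3 | $1,820.18 | $52.78 | $468.24 | $1,404.72
4 | $1,404.72 | $40.73 | $481.81 | $963.64
5 | $963.64 | $27.94 | $495.79 | $495.79
6 | $495.79 | $14.37 | $510.16 | $0.00

$510.16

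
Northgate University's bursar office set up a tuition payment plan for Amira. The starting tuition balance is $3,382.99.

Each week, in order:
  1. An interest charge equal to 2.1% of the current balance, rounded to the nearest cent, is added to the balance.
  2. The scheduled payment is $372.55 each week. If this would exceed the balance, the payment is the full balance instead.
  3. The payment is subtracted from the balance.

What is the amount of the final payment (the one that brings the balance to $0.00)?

# | Opening | Interest | Payment | End bal
1 | $3,382.99 | $71.04 | $372.55 | $3,081.48
2 | $3,081.48 | $64.71 | $372.55 | $2,773.64
3 | $2,773.64 | $58.25 | $372.55 | $2,459.34
4 | $2,459.34 | $51.65 | $372.55 | $2,138.44
5 | $2,138.44 | $44.91 | $372.55 | $1,810.80
6 | $1,810.80 | $38.03 | $372.55 | $1,476.28
7 | $1,476.28 | $31.00 | $372.55 | $1,134.73
8 | $1,134.73 | $23.83 | $372.55 | $786.01
9 | $786.01 | $16.51 | $372.55 | $429.97
10 | $429.97 | $9.03 | $372.55 | $66.45
11 | $66.45 | $1.40 | $67.85 | $0.00

$67.85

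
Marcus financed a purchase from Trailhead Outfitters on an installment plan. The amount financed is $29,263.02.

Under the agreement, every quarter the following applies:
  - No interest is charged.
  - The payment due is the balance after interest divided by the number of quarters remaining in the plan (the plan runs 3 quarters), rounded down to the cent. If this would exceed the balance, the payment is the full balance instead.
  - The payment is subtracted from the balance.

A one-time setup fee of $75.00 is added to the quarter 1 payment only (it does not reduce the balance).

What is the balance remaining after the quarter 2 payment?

Quarter 1: $29,263.02 − $9,754.34 (+ $75.00 fee) → $19,508.68
Quarter 2: $19,508.68 − $9,754.34 → $9,754.34

$9,754.34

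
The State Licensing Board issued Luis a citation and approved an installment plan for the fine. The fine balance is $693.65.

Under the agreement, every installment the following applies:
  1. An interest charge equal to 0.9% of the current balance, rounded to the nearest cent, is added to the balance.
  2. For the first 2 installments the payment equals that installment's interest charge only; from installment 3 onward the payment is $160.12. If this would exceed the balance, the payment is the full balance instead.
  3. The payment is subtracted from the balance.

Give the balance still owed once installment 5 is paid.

# | Opening | Interest | Payment | End bal
1 | $693.65 | $6.24 | $6.24 | $693.65
2 | $693.65 | $6.24 | $6.24 | $693.65
3 | $693.65 | $6.24 | $160.12 | $539.77
4 | $539.77 | $4.86 | $160.12 | $384.51
5 | $384.51 | $3.46 | $160.12 | $227.85

$227.85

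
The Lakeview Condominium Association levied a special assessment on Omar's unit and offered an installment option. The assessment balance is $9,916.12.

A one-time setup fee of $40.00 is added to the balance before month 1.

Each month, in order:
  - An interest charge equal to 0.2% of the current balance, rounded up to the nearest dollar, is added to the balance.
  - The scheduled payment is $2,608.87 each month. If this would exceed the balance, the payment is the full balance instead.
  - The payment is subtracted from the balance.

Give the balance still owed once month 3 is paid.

$2,174.51

# | Opening | Interest | Payment | End bal
1 | $9,956.12 | $20.00 | $2,608.87 | $7,367.25
2 | $7,367.25 | $15.00 | $2,608.87 | $4,773.38
3 | $4,773.38 | $10.00 | $2,608.87 | $2,174.51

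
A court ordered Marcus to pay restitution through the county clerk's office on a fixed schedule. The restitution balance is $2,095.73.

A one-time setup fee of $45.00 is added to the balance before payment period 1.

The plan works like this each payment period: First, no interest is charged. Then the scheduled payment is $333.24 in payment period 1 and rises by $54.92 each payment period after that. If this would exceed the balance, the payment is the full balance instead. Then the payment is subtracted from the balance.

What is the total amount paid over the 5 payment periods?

Payment period 1: opening $2,140.73; payment $333.24; balance $1,807.49
Payment period 2: opening $1,807.49; payment $388.16; balance $1,419.33
Payment period 3: opening $1,419.33; payment $443.08; balance $976.25
Payment period 4: opening $976.25; payment $498.00; balance $478.25
Payment period 5: opening $478.25; payment $478.25; balance $0.00
Total paid: $2,140.73

$2,140.73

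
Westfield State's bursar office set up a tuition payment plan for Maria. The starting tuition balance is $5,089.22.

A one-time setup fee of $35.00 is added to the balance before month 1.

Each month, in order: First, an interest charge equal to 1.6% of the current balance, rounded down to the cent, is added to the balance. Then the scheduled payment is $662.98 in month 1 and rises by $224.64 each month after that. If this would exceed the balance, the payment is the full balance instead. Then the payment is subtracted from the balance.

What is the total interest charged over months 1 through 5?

Month 1: $5,124.22 +$81.98 interest = $5,206.20; pay $662.98 → $4,543.22
Month 2: $4,543.22 +$72.69 interest = $4,615.91; pay $887.62 → $3,728.29
Month 3: $3,728.29 +$59.65 interest = $3,787.94; pay $1,112.26 → $2,675.68
Month 4: $2,675.68 +$42.81 interest = $2,718.49; pay $1,336.90 → $1,381.59
Month 5: $1,381.59 +$22.10 interest = $1,403.69; pay $1,403.69 → $0.00
Total interest: $81.98 + $72.69 + $59.65 + $42.81 + $22.10 = $279.23

$279.23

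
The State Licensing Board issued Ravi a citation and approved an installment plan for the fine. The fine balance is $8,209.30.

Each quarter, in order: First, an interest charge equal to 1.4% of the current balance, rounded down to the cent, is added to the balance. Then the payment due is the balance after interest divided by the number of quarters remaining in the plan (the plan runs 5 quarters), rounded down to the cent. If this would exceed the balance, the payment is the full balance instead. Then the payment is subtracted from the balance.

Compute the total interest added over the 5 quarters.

Quarter 1: opening $8,209.30; interest $114.93 → $8,324.23; payment $1,664.84; balance $6,659.39
Quarter 2: opening $6,659.39; interest $93.23 → $6,752.62; payment $1,688.15; balance $5,064.47
Quarter 3: opening $5,064.47; interest $70.90 → $5,135.37; payment $1,711.79; balance $3,423.58
Quarter 4: opening $3,423.58; interest $47.93 → $3,471.51; payment $1,735.75; balance $1,735.76
Quarter 5: opening $1,735.76; interest $24.30 → $1,760.06; payment $1,760.06; balance $0.00
Total interest: $114.93 + $93.23 + $70.90 + $47.93 + $24.30 = $351.29

$351.29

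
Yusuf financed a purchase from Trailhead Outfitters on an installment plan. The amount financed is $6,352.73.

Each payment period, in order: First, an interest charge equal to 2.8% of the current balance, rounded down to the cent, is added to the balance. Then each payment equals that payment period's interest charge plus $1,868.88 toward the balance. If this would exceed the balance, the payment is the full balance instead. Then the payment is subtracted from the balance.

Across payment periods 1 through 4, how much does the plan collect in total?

# | Opening | Interest | Payment | End bal
1 | $6,352.73 | $177.87 | $2,046.75 | $4,483.85
2 | $4,483.85 | $125.54 | $1,994.42 | $2,614.97
3 | $2,614.97 | $73.21 | $1,942.09 | $746.09
4 | $746.09 | $20.89 | $766.98 | $0.00
Total paid: $6,750.24

$6,750.24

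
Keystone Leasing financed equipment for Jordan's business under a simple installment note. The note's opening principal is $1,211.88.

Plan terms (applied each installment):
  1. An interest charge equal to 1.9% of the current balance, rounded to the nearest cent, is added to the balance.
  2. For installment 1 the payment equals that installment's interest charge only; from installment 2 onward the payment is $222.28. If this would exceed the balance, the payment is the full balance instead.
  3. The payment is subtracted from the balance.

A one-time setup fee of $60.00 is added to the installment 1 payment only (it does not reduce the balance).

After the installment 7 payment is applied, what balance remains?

$0.00

Installment 1: opening $1,211.88; interest $23.03 → $1,234.91; payment $23.03 (+ $60.00 fee); balance $1,211.88
Installment 2: opening $1,211.88; interest $23.03 → $1,234.91; payment $222.28; balance $1,012.63
Installment 3: opening $1,012.63; interest $19.24 → $1,031.87; payment $222.28; balance $809.59
Installment 4: opening $809.59; interest $15.38 → $824.97; payment $222.28; balance $602.69
Installment 5: opening $602.69; interest $11.45 → $614.14; payment $222.28; balance $391.86
Installment 6: opening $391.86; interest $7.45 → $399.31; payment $222.28; balance $177.03
Installment 7: opening $177.03; interest $3.36 → $180.39; payment $180.39; balance $0.00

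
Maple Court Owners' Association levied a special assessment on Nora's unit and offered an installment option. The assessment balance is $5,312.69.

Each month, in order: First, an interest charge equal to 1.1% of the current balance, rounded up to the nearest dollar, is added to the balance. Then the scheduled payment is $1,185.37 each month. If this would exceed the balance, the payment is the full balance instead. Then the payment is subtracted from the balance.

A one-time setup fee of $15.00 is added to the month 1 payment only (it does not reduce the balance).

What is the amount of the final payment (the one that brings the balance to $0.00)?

# | Opening | Interest | Payment | Fee | End bal
1 | $5,312.69 | $59.00 | $1,185.37 | $15.00 | $4,186.32
2 | $4,186.32 | $47.00 | $1,185.37 | — | $3,047.95
3 | $3,047.95 | $34.00 | $1,185.37 | — | $1,896.58
4 | $1,896.58 | $21.00 | $1,185.37 | — | $732.21
5 | $732.21 | $9.00 | $741.21 | — | $0.00

$741.21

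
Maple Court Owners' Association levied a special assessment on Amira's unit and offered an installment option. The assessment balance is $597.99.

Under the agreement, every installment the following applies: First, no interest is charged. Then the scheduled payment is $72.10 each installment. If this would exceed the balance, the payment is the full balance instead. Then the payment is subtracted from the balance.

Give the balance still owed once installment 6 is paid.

$165.39

# | Opening | Payment | End bal
1 | $597.99 | $72.10 | $525.89
2 | $525.89 | $72.10 | $453.79
3 | $453.79 | $72.10 | $381.69
4 | $381.69 | $72.10 | $309.59
5 | $309.59 | $72.10 | $237.49
6 | $237.49 | $72.10 | $165.39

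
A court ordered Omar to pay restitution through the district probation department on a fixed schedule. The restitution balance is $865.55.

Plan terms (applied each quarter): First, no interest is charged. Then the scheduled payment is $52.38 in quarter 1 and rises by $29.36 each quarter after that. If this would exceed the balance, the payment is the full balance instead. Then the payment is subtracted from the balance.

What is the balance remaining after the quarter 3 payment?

$620.33

Quarter 1: opening $865.55; payment $52.38; balance $813.17
Quarter 2: opening $813.17; payment $81.74; balance $731.43
Quarter 3: opening $731.43; payment $111.10; balance $620.33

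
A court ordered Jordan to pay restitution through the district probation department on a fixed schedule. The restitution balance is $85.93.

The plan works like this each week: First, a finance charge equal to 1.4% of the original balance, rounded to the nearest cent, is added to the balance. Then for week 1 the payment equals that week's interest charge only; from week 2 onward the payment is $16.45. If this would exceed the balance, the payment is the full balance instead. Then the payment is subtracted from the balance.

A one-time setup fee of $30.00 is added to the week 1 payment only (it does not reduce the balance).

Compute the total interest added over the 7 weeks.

Week 1: $85.93 +$1.20 interest = $87.13; pay $1.20 (+ $30.00 fee) → $85.93
Week 2: $85.93 +$1.20 interest = $87.13; pay $16.45 → $70.68
Week 3: $70.68 +$1.20 interest = $71.88; pay $16.45 → $55.43
Week 4: $55.43 +$1.20 interest = $56.63; pay $16.45 → $40.18
Week 5: $40.18 +$1.20 interest = $41.38; pay $16.45 → $24.93
Week 6: $24.93 +$1.20 interest = $26.13; pay $16.45 → $9.68
Week 7: $9.68 +$1.20 interest = $10.88; pay $10.88 → $0.00
Total interest: $1.20 + $1.20 + $1.20 + $1.20 + $1.20 + $1.20 + $1.20 = $8.40

$8.40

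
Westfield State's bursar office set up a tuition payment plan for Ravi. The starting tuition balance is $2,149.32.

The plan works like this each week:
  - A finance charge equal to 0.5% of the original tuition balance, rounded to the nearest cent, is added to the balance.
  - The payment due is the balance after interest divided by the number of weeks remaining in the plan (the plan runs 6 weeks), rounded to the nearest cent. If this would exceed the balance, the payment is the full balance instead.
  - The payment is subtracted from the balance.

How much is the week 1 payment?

# | Opening | Interest | Payment | End bal
1 | $2,149.32 | $10.75 | $360.01 | $1,800.06

$360.01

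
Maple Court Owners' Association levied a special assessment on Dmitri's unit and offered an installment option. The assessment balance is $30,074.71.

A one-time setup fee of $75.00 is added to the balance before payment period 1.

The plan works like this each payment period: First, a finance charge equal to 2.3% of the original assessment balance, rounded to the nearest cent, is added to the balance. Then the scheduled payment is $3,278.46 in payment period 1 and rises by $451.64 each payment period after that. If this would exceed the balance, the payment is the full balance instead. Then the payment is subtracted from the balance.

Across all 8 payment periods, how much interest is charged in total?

$5,533.76

Payment period 1: $30,149.71 +$691.72 interest = $30,841.43; pay $3,278.46 → $27,562.97
Payment period 2: $27,562.97 +$691.72 interest = $28,254.69; pay $3,730.10 → $24,524.59
Payment period 3: $24,524.59 +$691.72 interest = $25,216.31; pay $4,181.74 → $21,034.57
Payment period 4: $21,034.57 +$691.72 interest = $21,726.29; pay $4,633.38 → $17,092.91
Payment period 5: $17,092.91 +$691.72 interest = $17,784.63; pay $5,085.02 → $12,699.61
Payment period 6: $12,699.61 +$691.72 interest = $13,391.33; pay $5,536.66 → $7,854.67
Payment period 7: $7,854.67 +$691.72 interest = $8,546.39; pay $5,988.30 → $2,558.09
Payment period 8: $2,558.09 +$691.72 interest = $3,249.81; pay $3,249.81 → $0.00
Total interest: $691.72 + $691.72 + $691.72 + $691.72 + $691.72 + $691.72 + $691.72 + $691.72 = $5,533.76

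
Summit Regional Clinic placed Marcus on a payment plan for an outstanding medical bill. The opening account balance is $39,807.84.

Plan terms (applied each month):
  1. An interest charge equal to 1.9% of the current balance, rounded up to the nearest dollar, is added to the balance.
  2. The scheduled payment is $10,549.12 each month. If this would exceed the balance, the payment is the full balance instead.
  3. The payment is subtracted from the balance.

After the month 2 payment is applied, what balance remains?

# | Opening | Interest | Payment | End bal
1 | $39,807.84 | $757.00 | $10,549.12 | $30,015.72
2 | $30,015.72 | $571.00 | $10,549.12 | $20,037.60

$20,037.60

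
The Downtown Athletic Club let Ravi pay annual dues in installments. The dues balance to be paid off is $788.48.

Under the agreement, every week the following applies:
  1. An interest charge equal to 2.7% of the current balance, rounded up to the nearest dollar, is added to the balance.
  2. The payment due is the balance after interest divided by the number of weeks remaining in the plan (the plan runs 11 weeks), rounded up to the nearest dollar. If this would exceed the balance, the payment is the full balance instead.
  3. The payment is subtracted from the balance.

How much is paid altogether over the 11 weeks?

$934.48

# | Opening | Interest | Payment | End bal
1 | $788.48 | $22.00 | $74.00 | $736.48
2 | $736.48 | $20.00 | $76.00 | $680.48
3 | $680.48 | $19.00 | $78.00 | $621.48
4 | $621.48 | $17.00 | $80.00 | $558.48
5 | $558.48 | $16.00 | $83.00 | $491.48
6 | $491.48 | $14.00 | $85.00 | $420.48
7 | $420.48 | $12.00 | $87.00 | $345.48
8 | $345.48 | $10.00 | $89.00 | $266.48
9 | $266.48 | $8.00 | $92.00 | $182.48
10 | $182.48 | $5.00 | $94.00 | $93.48
11 | $93.48 | $3.00 | $96.48 | $0.00
Total paid: $934.48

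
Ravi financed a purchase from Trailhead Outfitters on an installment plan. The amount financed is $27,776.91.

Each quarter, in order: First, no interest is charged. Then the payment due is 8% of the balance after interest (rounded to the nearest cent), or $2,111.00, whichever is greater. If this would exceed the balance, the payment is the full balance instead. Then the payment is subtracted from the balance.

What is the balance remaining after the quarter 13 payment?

Quarter 1: opening $27,776.91; payment $2,222.15; balance $25,554.76
Quarter 2: opening $25,554.76; payment $2,111.00; balance $23,443.76
Quarter 3: opening $23,443.76; payment $2,111.00; balance $21,332.76
Quarter 4: opening $21,332.76; payment $2,111.00; balance $19,221.76
Quarter 5: opening $19,221.76; payment $2,111.00; balance $17,110.76
Quarter 6: opening $17,110.76; payment $2,111.00; balance $14,999.76
Quarter 7: opening $14,999.76; payment $2,111.00; balance $12,888.76
Quarter 8: opening $12,888.76; payment $2,111.00; balance $10,777.76
Quarter 9: opening $10,777.76; payment $2,111.00; balance $8,666.76
Quarter 10: opening $8,666.76; payment $2,111.00; balance $6,555.76
Quarter 11: opening $6,555.76; payment $2,111.00; balance $4,444.76
Quarter 12: opening $4,444.76; payment $2,111.00; balance $2,333.76
Quarter 13: opening $2,333.76; payment $2,111.00; balance $222.76

$222.76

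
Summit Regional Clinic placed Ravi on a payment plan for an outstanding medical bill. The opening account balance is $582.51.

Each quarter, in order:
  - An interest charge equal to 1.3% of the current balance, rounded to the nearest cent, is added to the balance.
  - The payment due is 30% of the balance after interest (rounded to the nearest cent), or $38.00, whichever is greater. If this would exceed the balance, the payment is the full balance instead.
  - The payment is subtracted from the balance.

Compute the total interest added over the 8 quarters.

Quarter 1: $582.51 +$7.57 interest = $590.08; pay $177.02 → $413.06
Quarter 2: $413.06 +$5.37 interest = $418.43; pay $125.53 → $292.90
Quarter 3: $292.90 +$3.81 interest = $296.71; pay $89.01 → $207.70
Quarter 4: $207.70 +$2.70 interest = $210.40; pay $63.12 → $147.28
Quarter 5: $147.28 +$1.91 interest = $149.19; pay $44.76 → $104.43
Quarter 6: $104.43 +$1.36 interest = $105.79; pay $38.00 → $67.79
Quarter 7: $67.79 +$0.88 interest = $68.67; pay $38.00 → $30.67
Quarter 8: $30.67 +$0.40 interest = $31.07; pay $31.07 → $0.00
Total interest: $7.57 + $5.37 + $3.81 + $2.70 + $1.91 + $1.36 + $0.88 + $0.40 = $24.00

$24.00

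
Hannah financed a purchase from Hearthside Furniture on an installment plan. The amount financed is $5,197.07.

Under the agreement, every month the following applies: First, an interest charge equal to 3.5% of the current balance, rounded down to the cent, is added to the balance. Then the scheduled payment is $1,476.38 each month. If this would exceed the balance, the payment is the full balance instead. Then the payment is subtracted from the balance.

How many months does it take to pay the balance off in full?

4

Month 1: $5,197.07 +$181.89 interest = $5,378.96; pay $1,476.38 → $3,902.58
Month 2: $3,902.58 +$136.59 interest = $4,039.17; pay $1,476.38 → $2,562.79
Month 3: $2,562.79 +$89.69 interest = $2,652.48; pay $1,476.38 → $1,176.10
Month 4: $1,176.10 +$41.16 interest = $1,217.26; pay $1,217.26 → $0.00
Balance reaches $0.00 in month 4.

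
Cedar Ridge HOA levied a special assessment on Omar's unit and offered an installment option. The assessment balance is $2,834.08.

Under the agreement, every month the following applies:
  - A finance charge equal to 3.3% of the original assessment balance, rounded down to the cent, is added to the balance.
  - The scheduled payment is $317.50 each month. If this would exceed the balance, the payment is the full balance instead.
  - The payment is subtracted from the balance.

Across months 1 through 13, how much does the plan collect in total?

Month 1: $2,834.08 +$93.52 interest = $2,927.60; pay $317.50 → $2,610.10
Month 2: $2,610.10 +$93.52 interest = $2,703.62; pay $317.50 → $2,386.12
Month 3: $2,386.12 +$93.52 interest = $2,479.64; pay $317.50 → $2,162.14
Month 4: $2,162.14 +$93.52 interest = $2,255.66; pay $317.50 → $1,938.16
Month 5: $1,938.16 +$93.52 interest = $2,031.68; pay $317.50 → $1,714.18
Month 6: $1,714.18 +$93.52 interest = $1,807.70; pay $317.50 → $1,490.20
Month 7: $1,490.20 +$93.52 interest = $1,583.72; pay $317.50 → $1,266.22
Month 8: $1,266.22 +$93.52 interest = $1,359.74; pay $317.50 → $1,042.24
Month 9: $1,042.24 +$93.52 interest = $1,135.76; pay $317.50 → $818.26
Month 10: $818.26 +$93.52 interest = $911.78; pay $317.50 → $594.28
Month 11: $594.28 +$93.52 interest = $687.80; pay $317.50 → $370.30
Month 12: $370.30 +$93.52 interest = $463.82; pay $317.50 → $146.32
Month 13: $146.32 +$93.52 interest = $239.84; pay $239.84 → $0.00
Total paid: $4,049.84

$4,049.84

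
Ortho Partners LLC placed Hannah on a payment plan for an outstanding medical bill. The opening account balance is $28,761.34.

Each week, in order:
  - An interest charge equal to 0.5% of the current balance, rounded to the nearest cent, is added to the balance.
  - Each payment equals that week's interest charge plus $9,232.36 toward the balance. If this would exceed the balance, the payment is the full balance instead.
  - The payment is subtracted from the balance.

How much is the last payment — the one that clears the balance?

Week 1: opening $28,761.34; interest $143.81 → $28,905.15; payment $9,376.17; balance $19,528.98
Week 2: opening $19,528.98; interest $97.64 → $19,626.62; payment $9,330.00; balance $10,296.62
Week 3: opening $10,296.62; interest $51.48 → $10,348.10; payment $9,283.84; balance $1,064.26
Week 4: opening $1,064.26; interest $5.32 → $1,069.58; payment $1,069.58; balance $0.00

$1,069.58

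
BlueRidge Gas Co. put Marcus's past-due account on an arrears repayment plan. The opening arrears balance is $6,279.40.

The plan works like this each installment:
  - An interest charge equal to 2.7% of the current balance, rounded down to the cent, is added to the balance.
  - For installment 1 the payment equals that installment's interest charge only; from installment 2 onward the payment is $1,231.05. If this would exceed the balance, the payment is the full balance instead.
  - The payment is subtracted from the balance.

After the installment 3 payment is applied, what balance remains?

$4,127.72

# | Opening | Interest | Payment | End bal
1 | $6,279.40 | $169.54 | $169.54 | $6,279.40
2 | $6,279.40 | $169.54 | $1,231.05 | $5,217.89
3 | $5,217.89 | $140.88 | $1,231.05 | $4,127.72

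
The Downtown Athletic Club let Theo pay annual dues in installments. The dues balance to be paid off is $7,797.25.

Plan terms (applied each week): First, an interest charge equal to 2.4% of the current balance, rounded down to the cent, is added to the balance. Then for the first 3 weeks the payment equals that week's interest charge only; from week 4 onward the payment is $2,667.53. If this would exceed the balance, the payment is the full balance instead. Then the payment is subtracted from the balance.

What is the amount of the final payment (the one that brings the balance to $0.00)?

Week 1: opening $7,797.25; interest $187.13 → $7,984.38; payment $187.13; balance $7,797.25
Week 2: opening $7,797.25; interest $187.13 → $7,984.38; payment $187.13; balance $7,797.25
Week 3: opening $7,797.25; interest $187.13 → $7,984.38; payment $187.13; balance $7,797.25
Week 4: opening $7,797.25; interest $187.13 → $7,984.38; payment $2,667.53; balance $5,316.85
Week 5: opening $5,316.85; interest $127.60 → $5,444.45; payment $2,667.53; balance $2,776.92
Week 6: opening $2,776.92; interest $66.64 → $2,843.56; payment $2,667.53; balance $176.03
Week 7: opening $176.03; interest $4.22 → $180.25; payment $180.25; balance $0.00

$180.25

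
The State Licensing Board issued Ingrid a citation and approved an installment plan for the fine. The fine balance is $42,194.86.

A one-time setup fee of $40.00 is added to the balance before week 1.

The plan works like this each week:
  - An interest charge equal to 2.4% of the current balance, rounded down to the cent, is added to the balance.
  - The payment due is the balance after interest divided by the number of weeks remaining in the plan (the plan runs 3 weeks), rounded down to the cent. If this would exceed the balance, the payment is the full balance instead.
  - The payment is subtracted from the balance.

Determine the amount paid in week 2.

# | Opening | Interest | Payment | End bal
1 | $42,234.86 | $1,013.63 | $14,416.16 | $28,832.33
2 | $28,832.33 | $691.97 | $14,762.15 | $14,762.15

$14,762.15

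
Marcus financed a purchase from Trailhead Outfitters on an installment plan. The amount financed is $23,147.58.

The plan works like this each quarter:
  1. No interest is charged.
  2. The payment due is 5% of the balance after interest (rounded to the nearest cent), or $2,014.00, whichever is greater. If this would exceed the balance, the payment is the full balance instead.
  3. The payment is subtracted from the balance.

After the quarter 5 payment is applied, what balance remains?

$13,077.58

Quarter 1: opening $23,147.58; payment $2,014.00; balance $21,133.58
Quarter 2: opening $21,133.58; payment $2,014.00; balance $19,119.58
Quarter 3: opening $19,119.58; payment $2,014.00; balance $17,105.58
Quarter 4: opening $17,105.58; payment $2,014.00; balance $15,091.58
Quarter 5: opening $15,091.58; payment $2,014.00; balance $13,077.58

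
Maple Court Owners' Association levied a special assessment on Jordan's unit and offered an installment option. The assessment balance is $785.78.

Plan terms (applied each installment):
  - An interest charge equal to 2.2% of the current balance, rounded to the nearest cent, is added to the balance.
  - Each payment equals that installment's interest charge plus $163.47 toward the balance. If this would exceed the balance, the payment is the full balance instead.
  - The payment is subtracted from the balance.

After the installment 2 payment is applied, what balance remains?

Installment 1: opening $785.78; interest $17.29 → $803.07; payment $180.76; balance $622.31
Installment 2: opening $622.31; interest $13.69 → $636.00; payment $177.16; balance $458.84

$458.84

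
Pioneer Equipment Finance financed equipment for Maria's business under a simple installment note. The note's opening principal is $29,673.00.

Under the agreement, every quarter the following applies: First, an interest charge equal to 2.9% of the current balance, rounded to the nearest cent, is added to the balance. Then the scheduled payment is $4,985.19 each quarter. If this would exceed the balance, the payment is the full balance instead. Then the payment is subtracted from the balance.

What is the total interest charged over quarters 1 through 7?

Quarter 1: opening $29,673.00; interest $860.52 → $30,533.52; payment $4,985.19; balance $25,548.33
Quarter 2: opening $25,548.33; interest $740.90 → $26,289.23; payment $4,985.19; balance $21,304.04
Quarter 3: opening $21,304.04; interest $617.82 → $21,921.86; payment $4,985.19; balance $16,936.67
Quarter 4: opening $16,936.67; interest $491.16 → $17,427.83; payment $4,985.19; balance $12,442.64
Quarter 5: opening $12,442.64; interest $360.84 → $12,803.48; payment $4,985.19; balance $7,818.29
Quarter 6: opening $7,818.29; interest $226.73 → $8,045.02; payment $4,985.19; balance $3,059.83
Quarter 7: opening $3,059.83; interest $88.74 → $3,148.57; payment $3,148.57; balance $0.00
Total interest: $860.52 + $740.90 + $617.82 + $491.16 + $360.84 + $226.73 + $88.74 = $3,386.71

$3,386.71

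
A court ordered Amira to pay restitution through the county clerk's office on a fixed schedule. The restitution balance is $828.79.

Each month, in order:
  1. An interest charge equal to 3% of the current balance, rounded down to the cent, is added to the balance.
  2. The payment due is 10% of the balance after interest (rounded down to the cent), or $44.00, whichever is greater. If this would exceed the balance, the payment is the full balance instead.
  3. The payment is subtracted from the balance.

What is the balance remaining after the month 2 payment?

Month 1: opening $828.79; interest $24.86 → $853.65; payment $85.36; balance $768.29
Month 2: opening $768.29; interest $23.04 → $791.33; payment $79.13; balance $712.20

$712.20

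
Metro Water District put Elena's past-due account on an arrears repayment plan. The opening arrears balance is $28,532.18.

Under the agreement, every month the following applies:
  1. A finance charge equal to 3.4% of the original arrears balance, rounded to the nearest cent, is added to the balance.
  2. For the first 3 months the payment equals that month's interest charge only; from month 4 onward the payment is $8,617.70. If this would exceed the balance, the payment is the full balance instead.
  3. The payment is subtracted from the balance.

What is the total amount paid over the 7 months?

$35,322.81

Month 1: $28,532.18 +$970.09 interest = $29,502.27; pay $970.09 → $28,532.18
Month 2: $28,532.18 +$970.09 interest = $29,502.27; pay $970.09 → $28,532.18
Month 3: $28,532.18 +$970.09 interest = $29,502.27; pay $970.09 → $28,532.18
Month 4: $28,532.18 +$970.09 interest = $29,502.27; pay $8,617.70 → $20,884.57
Month 5: $20,884.57 +$970.09 interest = $21,854.66; pay $8,617.70 → $13,236.96
Month 6: $13,236.96 +$970.09 interest = $14,207.05; pay $8,617.70 → $5,589.35
Month 7: $5,589.35 +$970.09 interest = $6,559.44; pay $6,559.44 → $0.00
Total paid: $35,322.81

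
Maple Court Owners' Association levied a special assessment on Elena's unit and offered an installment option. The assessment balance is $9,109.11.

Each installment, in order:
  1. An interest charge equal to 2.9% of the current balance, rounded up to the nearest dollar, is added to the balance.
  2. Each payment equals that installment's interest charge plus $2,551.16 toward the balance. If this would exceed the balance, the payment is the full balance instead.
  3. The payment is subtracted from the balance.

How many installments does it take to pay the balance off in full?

4

# | Opening | Interest | Payment | End bal
1 | $9,109.11 | $265.00 | $2,816.16 | $6,557.95
2 | $6,557.95 | $191.00 | $2,742.16 | $4,006.79
3 | $4,006.79 | $117.00 | $2,668.16 | $1,455.63
4 | $1,455.63 | $43.00 | $1,498.63 | $0.00
Balance reaches $0.00 in installment 4.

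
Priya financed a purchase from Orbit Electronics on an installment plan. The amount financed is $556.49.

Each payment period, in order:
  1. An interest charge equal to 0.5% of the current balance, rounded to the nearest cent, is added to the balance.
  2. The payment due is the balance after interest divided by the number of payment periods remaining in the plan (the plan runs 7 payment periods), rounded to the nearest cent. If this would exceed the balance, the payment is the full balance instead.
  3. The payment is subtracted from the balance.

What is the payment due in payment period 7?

$82.32

Payment period 1: $556.49 +$2.78 interest = $559.27; pay $79.90 → $479.37
Payment period 2: $479.37 +$2.40 interest = $481.77; pay $80.30 → $401.47
Payment period 3: $401.47 +$2.01 interest = $403.48; pay $80.70 → $322.78
Payment period 4: $322.78 +$1.61 interest = $324.39; pay $81.10 → $243.29
Payment period 5: $243.29 +$1.22 interest = $244.51; pay $81.50 → $163.01
Payment period 6: $163.01 +$0.82 interest = $163.83; pay $81.92 → $81.91
Payment period 7: $81.91 +$0.41 interest = $82.32; pay $82.32 → $0.00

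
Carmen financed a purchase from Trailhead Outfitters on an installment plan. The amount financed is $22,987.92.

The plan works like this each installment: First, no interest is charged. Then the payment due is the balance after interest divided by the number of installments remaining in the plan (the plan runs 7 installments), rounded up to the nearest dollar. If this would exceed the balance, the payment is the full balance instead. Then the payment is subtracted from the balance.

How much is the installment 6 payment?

$3,284.00

Installment 1: opening $22,987.92; payment $3,284.00; balance $19,703.92
Installment 2: opening $19,703.92; payment $3,284.00; balance $16,419.92
Installment 3: opening $16,419.92; payment $3,284.00; balance $13,135.92
Installment 4: opening $13,135.92; payment $3,284.00; balance $9,851.92
Installment 5: opening $9,851.92; payment $3,284.00; balance $6,567.92
Installment 6: opening $6,567.92; payment $3,284.00; balance $3,283.92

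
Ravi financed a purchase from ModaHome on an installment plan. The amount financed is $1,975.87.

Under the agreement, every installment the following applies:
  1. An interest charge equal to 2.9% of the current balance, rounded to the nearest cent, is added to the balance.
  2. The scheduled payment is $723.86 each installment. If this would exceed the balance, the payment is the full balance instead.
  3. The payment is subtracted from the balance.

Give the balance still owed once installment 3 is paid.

$0.00

Installment 1: opening $1,975.87; interest $57.30 → $2,033.17; payment $723.86; balance $1,309.31
Installment 2: opening $1,309.31; interest $37.97 → $1,347.28; payment $723.86; balance $623.42
Installment 3: opening $623.42; interest $18.08 → $641.50; payment $641.50; balance $0.00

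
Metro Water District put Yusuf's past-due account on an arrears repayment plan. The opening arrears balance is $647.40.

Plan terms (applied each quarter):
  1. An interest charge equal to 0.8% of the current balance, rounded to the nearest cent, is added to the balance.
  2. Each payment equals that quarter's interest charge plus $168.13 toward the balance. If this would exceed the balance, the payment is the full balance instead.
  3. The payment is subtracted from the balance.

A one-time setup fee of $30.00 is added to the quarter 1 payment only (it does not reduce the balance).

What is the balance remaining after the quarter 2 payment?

$311.14

Quarter 1: $647.40 +$5.18 interest = $652.58; pay $173.31 (+ $30.00 fee) → $479.27
Quarter 2: $479.27 +$3.83 interest = $483.10; pay $171.96 → $311.14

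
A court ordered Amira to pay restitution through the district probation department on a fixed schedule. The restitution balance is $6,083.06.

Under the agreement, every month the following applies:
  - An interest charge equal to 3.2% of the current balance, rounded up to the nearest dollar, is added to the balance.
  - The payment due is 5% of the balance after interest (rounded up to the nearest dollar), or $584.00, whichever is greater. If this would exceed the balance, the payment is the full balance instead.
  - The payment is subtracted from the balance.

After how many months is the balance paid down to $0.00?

13

Month 1: $6,083.06 +$195.00 interest = $6,278.06; pay $584.00 → $5,694.06
Month 2: $5,694.06 +$183.00 interest = $5,877.06; pay $584.00 → $5,293.06
Month 3: $5,293.06 +$170.00 interest = $5,463.06; pay $584.00 → $4,879.06
Month 4: $4,879.06 +$157.00 interest = $5,036.06; pay $584.00 → $4,452.06
Month 5: $4,452.06 +$143.00 interest = $4,595.06; pay $584.00 → $4,011.06
Month 6: $4,011.06 +$129.00 interest = $4,140.06; pay $584.00 → $3,556.06
Month 7: $3,556.06 +$114.00 interest = $3,670.06; pay $584.00 → $3,086.06
Month 8: $3,086.06 +$99.00 interest = $3,185.06; pay $584.00 → $2,601.06
Month 9: $2,601.06 +$84.00 interest = $2,685.06; pay $584.00 → $2,101.06
Month 10: $2,101.06 +$68.00 interest = $2,169.06; pay $584.00 → $1,585.06
Month 11: $1,585.06 +$51.00 interest = $1,636.06; pay $584.00 → $1,052.06
Month 12: $1,052.06 +$34.00 interest = $1,086.06; pay $584.00 → $502.06
Month 13: $502.06 +$17.00 interest = $519.06; pay $519.06 → $0.00
Balance reaches $0.00 in month 13.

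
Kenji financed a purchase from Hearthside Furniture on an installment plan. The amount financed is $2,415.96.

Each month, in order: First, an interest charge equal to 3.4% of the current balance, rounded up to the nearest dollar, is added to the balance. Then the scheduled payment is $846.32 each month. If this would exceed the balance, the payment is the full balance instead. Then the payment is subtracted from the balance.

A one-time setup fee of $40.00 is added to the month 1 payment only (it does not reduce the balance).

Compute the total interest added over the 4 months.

$172.00

# | Opening | Interest | Payment | Fee | End bal
1 | $2,415.96 | $83.00 | $846.32 | $40.00 | $1,652.64
2 | $1,652.64 | $57.00 | $846.32 | — | $863.32
3 | $863.32 | $30.00 | $846.32 | — | $47.00
4 | $47.00 | $2.00 | $49.00 | — | $0.00
Total interest: $83.00 + $57.00 + $30.00 + $2.00 = $172.00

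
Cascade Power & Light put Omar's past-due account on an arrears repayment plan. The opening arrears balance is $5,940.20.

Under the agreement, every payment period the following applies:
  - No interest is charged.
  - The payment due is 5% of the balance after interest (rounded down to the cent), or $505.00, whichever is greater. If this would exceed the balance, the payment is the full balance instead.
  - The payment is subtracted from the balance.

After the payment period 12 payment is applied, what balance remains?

Payment period 1: $5,940.20 − $505.00 → $5,435.20
Payment period 2: $5,435.20 − $505.00 → $4,930.20
Payment period 3: $4,930.20 − $505.00 → $4,425.20
Payment period 4: $4,425.20 − $505.00 → $3,920.20
Payment period 5: $3,920.20 − $505.00 → $3,415.20
Payment period 6: $3,415.20 − $505.00 → $2,910.20
Payment period 7: $2,910.20 − $505.00 → $2,405.20
Payment period 8: $2,405.20 − $505.00 → $1,900.20
Payment period 9: $1,900.20 − $505.00 → $1,395.20
Payment period 10: $1,395.20 − $505.00 → $890.20
Payment period 11: $890.20 − $505.00 → $385.20
Payment period 12: $385.20 − $385.20 → $0.00

$0.00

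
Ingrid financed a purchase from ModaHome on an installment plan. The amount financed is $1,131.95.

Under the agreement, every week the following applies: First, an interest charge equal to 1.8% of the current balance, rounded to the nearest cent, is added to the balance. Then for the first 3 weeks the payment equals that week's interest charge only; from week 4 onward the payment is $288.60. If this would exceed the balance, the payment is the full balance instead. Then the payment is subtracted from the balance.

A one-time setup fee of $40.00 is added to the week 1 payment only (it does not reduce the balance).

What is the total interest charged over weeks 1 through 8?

Week 1: $1,131.95 +$20.38 interest = $1,152.33; pay $20.38 (+ $40.00 fee) → $1,131.95
Week 2: $1,131.95 +$20.38 interest = $1,152.33; pay $20.38 → $1,131.95
Week 3: $1,131.95 +$20.38 interest = $1,152.33; pay $20.38 → $1,131.95
Week 4: $1,131.95 +$20.38 interest = $1,152.33; pay $288.60 → $863.73
Week 5: $863.73 +$15.55 interest = $879.28; pay $288.60 → $590.68
Week 6: $590.68 +$10.63 interest = $601.31; pay $288.60 → $312.71
Week 7: $312.71 +$5.63 interest = $318.34; pay $288.60 → $29.74
Week 8: $29.74 +$0.54 interest = $30.28; pay $30.28 → $0.00
Total interest: $20.38 + $20.38 + $20.38 + $20.38 + $15.55 + $10.63 + $5.63 + $0.54 = $113.87

$113.87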